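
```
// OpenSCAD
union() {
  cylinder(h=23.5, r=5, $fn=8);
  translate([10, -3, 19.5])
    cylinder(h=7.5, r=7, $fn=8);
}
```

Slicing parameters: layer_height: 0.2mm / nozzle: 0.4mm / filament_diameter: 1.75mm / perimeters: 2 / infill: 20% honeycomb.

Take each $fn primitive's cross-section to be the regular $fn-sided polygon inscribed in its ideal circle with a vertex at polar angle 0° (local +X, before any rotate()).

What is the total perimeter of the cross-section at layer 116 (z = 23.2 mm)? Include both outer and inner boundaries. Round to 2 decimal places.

At z = 23.2 mm: the r=5 cylinder contributes a regular 8-gon of circumradius 5 (perimeter = 2·8·5.000·sin(180°/8) = 30.61 mm); the r=7 cylinder at (10, -3) contributes a regular 8-gon of circumradius 7 (perimeter = 2·8·7.000·sin(180°/8) = 42.86 mm); Taking the union: the regions partially overlap (shared area 2.92 mm²), so the edge portions inside another operand are dropped and the merged outline is re-measured after clipping — boundary = 63.43 mm. Overall, the cross-section is a single solid region. Total boundary length (outer) = 63.43 mm.

63.43 mm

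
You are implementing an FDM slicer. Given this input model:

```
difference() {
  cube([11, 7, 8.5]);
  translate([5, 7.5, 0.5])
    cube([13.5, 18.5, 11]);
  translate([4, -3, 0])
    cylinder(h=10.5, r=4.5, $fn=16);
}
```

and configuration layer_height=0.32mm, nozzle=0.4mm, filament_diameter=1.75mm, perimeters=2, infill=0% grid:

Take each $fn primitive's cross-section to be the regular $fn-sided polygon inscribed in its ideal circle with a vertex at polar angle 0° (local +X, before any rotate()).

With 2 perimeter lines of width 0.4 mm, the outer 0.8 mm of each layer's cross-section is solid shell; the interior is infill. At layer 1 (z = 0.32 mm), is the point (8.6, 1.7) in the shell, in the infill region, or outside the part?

At z = 0.32 mm: the cube (footprint 11×7) is included at this height; the cube at (5, 7.5) is not intersected at this z (z outside [0.5, 11.5]); the r=4.5 cylinder at (4, -3) gives a regular 16-gon of circumradius 4.5 (constant along its height); Subtracting the remaining from the first: starting from the 11×7 cube, the r=4.5 cylinder at (4, -3) partially overlaps it — only the 6.55 mm² overlap (of its 61.99 mm²) is removed, clipping the outline — 1 connected region. Overall, the cross-section is a single solid region. The nearest boundary edge runs (11.00, 0.00)→(7.30, 0.00); distance from the point to it = 1.70 mm. The point is inside the cross-section and 1.70 mm from the nearest boundary — more than the 0.8 mm shell width (2 × 0.4), so it's in the infill interior.

infill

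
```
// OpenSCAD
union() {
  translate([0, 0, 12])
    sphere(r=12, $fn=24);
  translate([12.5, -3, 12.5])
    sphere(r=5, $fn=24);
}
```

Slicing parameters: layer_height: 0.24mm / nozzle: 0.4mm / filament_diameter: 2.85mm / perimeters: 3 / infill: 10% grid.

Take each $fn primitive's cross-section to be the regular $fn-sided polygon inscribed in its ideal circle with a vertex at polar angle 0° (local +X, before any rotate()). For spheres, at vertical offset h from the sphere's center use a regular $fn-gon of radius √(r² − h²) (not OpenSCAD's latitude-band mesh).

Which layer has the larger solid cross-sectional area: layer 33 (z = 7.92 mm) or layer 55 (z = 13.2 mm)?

layer 55 (z = 13.2 mm)

Layer 33 (z = 7.92): the sphere: section is a regular 24-gon, circumradius = √(r²−h²) = √(12²−4.08²) = 11.285 (area = (24/2)·11.285²·sin(360°/24) = 395.54 mm²); the r=5 sphere at (12.5, -3) slices to a regular 24-gon of circumradius 2.006 (√(r²−h²) with h=4.58 from center) (area = (24/2)·2.006²·sin(360°/24) = 12.50 mm²); Combining (union): the regions partially overlap — summed areas 408.04 mm² minus the doubly-counted overlap 0.54 mm² gives 407.49 mm² — area = 407.49 mm². So its area = 407.49 mm². Layer 55 (z = 13.2): the sphere: section is a regular 24-gon, circumradius = √(r²−h²) = √(12²−1.2²) = 11.940 (area = (24/2)·11.940²·sin(360°/24) = 442.77 mm²); the r=5 sphere at (12.5, -3) slices to a regular 24-gon of circumradius 4.951 (√(r²−h²) with h=0.7 from center) (area = (24/2)·4.951²·sin(360°/24) = 76.12 mm²); Taking the union: the regions partially overlap — summed areas 518.89 mm² minus the doubly-counted overlap 25.47 mm² gives 493.42 mm² — area = 493.42 mm². So its area = 493.42 mm². Layer 55 is larger (493.42 vs 407.49 mm²).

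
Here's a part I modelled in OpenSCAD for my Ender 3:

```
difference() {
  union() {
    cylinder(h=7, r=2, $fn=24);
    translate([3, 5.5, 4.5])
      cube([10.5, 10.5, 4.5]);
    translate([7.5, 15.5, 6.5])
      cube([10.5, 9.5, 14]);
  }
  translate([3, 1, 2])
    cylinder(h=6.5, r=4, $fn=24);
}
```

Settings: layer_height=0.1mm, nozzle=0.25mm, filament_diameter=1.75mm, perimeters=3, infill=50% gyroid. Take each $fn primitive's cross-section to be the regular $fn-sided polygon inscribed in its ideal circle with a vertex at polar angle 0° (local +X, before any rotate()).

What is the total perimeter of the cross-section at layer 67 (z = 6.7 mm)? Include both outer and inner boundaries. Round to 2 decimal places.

At z = 6.7 mm: the r=2 cylinder gives a regular 24-gon of circumradius 2 (constant along its height) (perimeter = 2·24·2.000·sin(180°/24) = 12.53 mm); the 10.5×10.5 cube at (3, 5.5) contributes its full rectangle (perimeter 42.00 mm); the 10.5×9.5 cube at (7.5, 15.5) contributes its full rectangle (perimeter 40.00 mm); Merging all regions: the regions partially overlap (shared area 3.00 mm²), so the edge portions inside another operand are dropped and the merged outline is re-measured after clipping — boundary = 81.53 mm; the r=4 cylinder at (3, 1) contributes a regular 24-gon of circumradius 4 (perimeter = 2·24·4.000·sin(180°/24) = 25.06 mm); Subtracting the remaining from the first: starting from the result so far, the r=4 cylinder at (3, 1) partially overlaps it — only the 8.76 mm² overlap (of its 49.69 mm²) is removed, clipping the outline — boundary = 78.79 mm. Overall, the cross-section has 2 separate islands. Total boundary length (outer) = 78.79 mm.

78.79 mm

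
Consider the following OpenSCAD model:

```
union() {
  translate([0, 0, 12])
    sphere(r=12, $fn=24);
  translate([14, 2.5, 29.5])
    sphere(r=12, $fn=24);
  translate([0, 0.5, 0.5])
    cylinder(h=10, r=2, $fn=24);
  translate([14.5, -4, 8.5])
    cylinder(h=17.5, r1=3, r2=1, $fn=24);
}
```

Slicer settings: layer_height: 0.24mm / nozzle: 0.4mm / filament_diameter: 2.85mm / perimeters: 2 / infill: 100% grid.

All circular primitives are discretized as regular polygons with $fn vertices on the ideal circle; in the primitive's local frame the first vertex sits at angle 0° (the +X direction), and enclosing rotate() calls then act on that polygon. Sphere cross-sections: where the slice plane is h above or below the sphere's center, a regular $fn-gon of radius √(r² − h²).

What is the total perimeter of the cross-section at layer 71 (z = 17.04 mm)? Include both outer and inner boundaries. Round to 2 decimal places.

80.91 mm

At z = 17.04 mm: the r=12 sphere slices to a regular 24-gon of circumradius 10.890 (√(r²−h²) with h=5.04 from center) (perimeter = 2·24·10.890·sin(180°/24) = 68.23 mm); the sphere at (14, 2.5) is absent (|z−center|=12.460 > r=12); the cylinder at (0, 0.5) does not reach this height (z outside [0.5, 10.5]); the cone at (14.5, -4): at t=0.488 of its height the radius interpolates to r₁+(r₂−r₁)t = 2.024, giving a regular 24-gon of that circumradius (perimeter = 2·24·2.024·sin(180°/24) = 12.68 mm); Taking the union: the 2 present regions are separate (no shared area or edge), so areas and boundary lengths simply add and each stays a separate island — boundary = 80.91 mm. Overall, the cross-section has 2 separate islands. Total boundary length (outer) = 80.91 mm.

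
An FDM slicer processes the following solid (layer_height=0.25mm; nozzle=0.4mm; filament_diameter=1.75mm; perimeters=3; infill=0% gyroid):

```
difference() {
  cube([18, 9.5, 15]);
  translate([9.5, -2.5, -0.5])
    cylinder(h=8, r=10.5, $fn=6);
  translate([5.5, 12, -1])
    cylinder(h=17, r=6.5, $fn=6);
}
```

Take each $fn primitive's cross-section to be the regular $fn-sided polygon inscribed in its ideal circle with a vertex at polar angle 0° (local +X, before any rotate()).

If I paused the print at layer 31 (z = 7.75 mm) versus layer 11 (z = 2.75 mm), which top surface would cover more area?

Layer 31 (z = 7.75): the cube is present — its section is the full 18×9.5 rectangle (area 171.00 mm²); the cylinder at (9.5, -2.5) is absent (z outside [-0.5, 7.5]); the r=6.5 cylinder at (5.5, 12) contributes a regular 6-gon of circumradius 6.5 (area = (6/2)·6.500²·sin(360°/6) = 109.77 mm²); Subtracting the remaining from the first: starting from the 18×9.5 cube (171.00 mm²), the r=6.5 cylinder at (5.5, 12) partially overlaps it — only the 25.99 mm² overlap (of its 109.77 mm²) is removed, clipping the outline — area = 145.01 mm². So its area = 145.01 mm². Layer 11 (z = 2.75): the 18×9.5 cube contributes its full rectangle (area 171.00 mm²); the r=10.5 cylinder at (9.5, -2.5) contributes a regular 6-gon of circumradius 10.5 (area = (6/2)·10.500²·sin(360°/6) = 286.44 mm²); the r=6.5 cylinder at (5.5, 12) contributes a regular 6-gon of circumradius 6.5 (area = (6/2)·6.500²·sin(360°/6) = 109.77 mm²); Taking the first minus the rest: starting from the 18×9.5 cube (171.00 mm²), the r=10.5 cylinder at (9.5, -2.5) partially overlaps it — only the 94.06 mm² overlap (of its 286.44 mm²) is removed, clipping the outline; the r=6.5 cylinder at (5.5, 12) partially overlaps it — only the 24.96 mm² overlap (of its 109.77 mm²) is removed, clipping the outline — area = 51.98 mm². So its area = 51.98 mm². Layer 31 is larger (145.01 vs 51.98 mm²).

layer 31 (z = 7.75 mm)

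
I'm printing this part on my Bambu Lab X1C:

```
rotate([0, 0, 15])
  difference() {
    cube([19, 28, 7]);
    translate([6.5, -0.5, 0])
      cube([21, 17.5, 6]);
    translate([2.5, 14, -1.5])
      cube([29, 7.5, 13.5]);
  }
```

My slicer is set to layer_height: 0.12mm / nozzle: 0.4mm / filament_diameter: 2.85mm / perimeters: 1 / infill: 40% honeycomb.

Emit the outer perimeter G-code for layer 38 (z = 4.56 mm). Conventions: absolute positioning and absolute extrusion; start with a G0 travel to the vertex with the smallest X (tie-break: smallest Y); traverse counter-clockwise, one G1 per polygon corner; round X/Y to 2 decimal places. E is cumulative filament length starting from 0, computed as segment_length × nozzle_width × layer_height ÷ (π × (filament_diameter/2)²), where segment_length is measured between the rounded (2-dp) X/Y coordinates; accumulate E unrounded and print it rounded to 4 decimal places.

At z = 4.56 mm: the cube is present — its section is the full 19×28 rectangle; the 21×17.5 cube at (6.5, -0.5) contributes its full rectangle; the cube at (2.5, 14) (footprint 29×7.5) is included at this height; Subtracting the remaining from the first: starting from the 19×28 cube, the 21×17.5 cube at (6.5, -0.5) partially overlaps it — only the 212.50 mm² overlap (of its 367.50 mm²) is removed, clipping the outline; the 29×7.5 cube at (2.5, 14) partially overlaps it — only the 86.25 mm² overlap (of its 217.50 mm²) is removed, clipping the outline — 1 connected region; (whole slice rotated 15° about Z — lengths, areas and connectivity unchanged). The outline is a single polygon with 8 vertices. Extrusion per mm of travel: 0.4 × 0.12 / (π × 1.425²) = 0.007524. Accumulating E over each segment gives final E = 0.7676.

G0 X-7.25 Y27.05 Z4.56
G1 X0.00 Y0.00 E0.2107
G1 X6.28 Y1.68 E0.2596
G1 X2.66 Y15.21 E0.3650
G1 X-1.21 Y14.17 E0.3952
G1 X-3.15 Y21.41 E0.4516
G1 X12.79 Y25.68 E0.5757
G1 X11.11 Y31.96 E0.6246
G1 X-7.25 Y27.05 E0.7676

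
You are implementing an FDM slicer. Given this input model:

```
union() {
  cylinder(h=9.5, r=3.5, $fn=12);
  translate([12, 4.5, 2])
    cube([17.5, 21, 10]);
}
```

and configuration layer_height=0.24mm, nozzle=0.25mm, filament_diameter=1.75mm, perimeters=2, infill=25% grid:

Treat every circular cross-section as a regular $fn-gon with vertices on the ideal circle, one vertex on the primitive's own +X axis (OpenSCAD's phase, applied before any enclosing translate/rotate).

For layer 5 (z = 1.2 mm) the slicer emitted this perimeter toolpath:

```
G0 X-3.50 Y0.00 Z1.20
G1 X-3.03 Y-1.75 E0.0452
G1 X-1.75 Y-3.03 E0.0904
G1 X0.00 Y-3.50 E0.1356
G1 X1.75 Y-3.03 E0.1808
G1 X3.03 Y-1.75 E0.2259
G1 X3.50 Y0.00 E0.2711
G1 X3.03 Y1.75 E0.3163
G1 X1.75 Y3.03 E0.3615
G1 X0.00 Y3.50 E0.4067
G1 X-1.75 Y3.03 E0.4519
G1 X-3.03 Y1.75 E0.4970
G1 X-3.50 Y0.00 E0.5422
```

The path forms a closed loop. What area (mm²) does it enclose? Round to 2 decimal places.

36.74 mm²

Apply the shoelace formula to the sequence of (X, Y) vertices; enclosed area = 36.74 mm².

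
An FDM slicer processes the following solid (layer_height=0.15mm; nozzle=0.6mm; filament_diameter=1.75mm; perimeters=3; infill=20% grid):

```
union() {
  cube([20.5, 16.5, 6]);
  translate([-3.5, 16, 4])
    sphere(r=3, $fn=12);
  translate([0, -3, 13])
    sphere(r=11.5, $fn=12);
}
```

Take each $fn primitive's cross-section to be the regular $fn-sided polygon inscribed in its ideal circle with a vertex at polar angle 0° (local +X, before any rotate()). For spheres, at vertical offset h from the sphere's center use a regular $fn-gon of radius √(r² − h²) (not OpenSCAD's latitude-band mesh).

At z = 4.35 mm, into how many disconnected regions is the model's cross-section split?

2

At z = 4.35 mm: the cube (footprint 20.5×16.5) is included at this height; the r=3 sphere at (-3.5, 16) contributes a regular 12-gon of circumradius √(3²−0.35²) = 2.980; the sphere at (0, -3): section is a regular 12-gon, circumradius = √(r²−h²) = √(11.5²−8.65²) = 7.578; Combining (union): the regions partially overlap (shared area 21.54 mm²), so overlapping operands fuse into one piece — 2 connected regions. The result has 2 disconnected regions.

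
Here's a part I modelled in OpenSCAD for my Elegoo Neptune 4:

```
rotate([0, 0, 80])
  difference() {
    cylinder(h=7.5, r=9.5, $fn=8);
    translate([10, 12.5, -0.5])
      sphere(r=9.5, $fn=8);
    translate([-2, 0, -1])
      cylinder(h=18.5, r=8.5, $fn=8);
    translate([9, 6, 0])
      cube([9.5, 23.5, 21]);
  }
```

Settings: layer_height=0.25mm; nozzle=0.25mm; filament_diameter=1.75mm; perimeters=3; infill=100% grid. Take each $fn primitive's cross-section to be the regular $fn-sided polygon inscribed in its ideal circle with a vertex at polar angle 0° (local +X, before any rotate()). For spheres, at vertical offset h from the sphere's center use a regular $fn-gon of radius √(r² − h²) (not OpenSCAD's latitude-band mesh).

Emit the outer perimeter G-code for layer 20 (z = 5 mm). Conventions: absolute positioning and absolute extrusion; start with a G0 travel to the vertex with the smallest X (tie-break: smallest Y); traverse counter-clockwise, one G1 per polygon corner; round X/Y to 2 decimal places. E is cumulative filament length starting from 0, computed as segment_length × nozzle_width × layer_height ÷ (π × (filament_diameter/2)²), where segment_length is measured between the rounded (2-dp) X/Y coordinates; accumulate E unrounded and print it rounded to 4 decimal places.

At z = 5 mm: the r=9.5 cylinder gives a regular 8-gon of circumradius 9.5 (constant along its height); the r=9.5 sphere at (10, 12.5) slices to a regular 8-gon of circumradius 7.746 (√(r²−h²) with h=5.5 from center); the cylinder at (-2, 0): section is a regular 8-gon, circumradius r=8.5; the cube at (9, 6) (footprint 9.5×23.5) is included at this height; Subtracting the remaining from the first: starting from the r=9.5 cylinder, the r=9.5 sphere at (10, 12.5) partially overlaps it — only the 1.51 mm² overlap (of its 169.71 mm²) is removed, clipping the outline; the r=8.5 cylinder at (-2, 0) partially overlaps it — only the 191.83 mm² overlap (of its 204.35 mm²) is removed, clipping the outline; the 9.5×23.5 cube at (9, 6) misses the remaining region (no effect) — 1 connected region; (whole slice rotated 80° about Z — lengths, areas and connectivity unchanged). The outline is a single polygon with 16 vertices. Extrusion per mm of travel: 0.25 × 0.25 / (π × 0.875²) = 0.025984. Accumulating E over each segment gives final E = 2.0919.

G0 X-9.36 Y1.65 Z5.00
G1 X-7.78 Y-5.45 E0.1890
G1 X-7.59 Y-5.57 E0.1948
G1 X-8.72 Y-0.49 E0.3301
G1 X-5.22 Y4.99 E0.4990
G1 X1.13 Y6.40 E0.6680
G1 X6.62 Y2.91 E0.8371
G1 X8.02 Y-3.45 E1.0063
G1 X5.23 Y-7.83 E1.1412
G1 X5.45 Y-7.78 E1.1471
G1 X9.36 Y-1.65 E1.3360
G1 X7.78 Y5.45 E1.5250
G1 X1.65 Y9.36 E1.7140
G1 X-4.68 Y7.95 E1.8825
G1 X-6.13 Y5.67 E1.9527
G1 X-6.90 Y5.50 E1.9732
G1 X-9.36 Y1.65 E2.0919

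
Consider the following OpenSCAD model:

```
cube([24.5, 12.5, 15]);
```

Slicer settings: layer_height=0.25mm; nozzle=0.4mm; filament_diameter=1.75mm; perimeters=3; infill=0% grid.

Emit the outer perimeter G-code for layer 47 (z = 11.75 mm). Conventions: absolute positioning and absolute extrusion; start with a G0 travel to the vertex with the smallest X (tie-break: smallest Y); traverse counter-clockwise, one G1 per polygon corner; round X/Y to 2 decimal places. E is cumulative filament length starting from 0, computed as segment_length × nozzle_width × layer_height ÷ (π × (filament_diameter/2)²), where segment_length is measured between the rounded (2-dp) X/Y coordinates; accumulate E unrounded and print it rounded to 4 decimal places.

G0 X0.00 Y0.00 Z11.75
G1 X24.50 Y0.00 E1.0186
G1 X24.50 Y12.50 E1.5383
G1 X0.00 Y12.50 E2.5569
G1 X0.00 Y0.00 E3.0766

At z = 11.75 mm: the cube is present — its section is the full 24.5×12.5 rectangle. The outline is a single polygon with 4 vertices. Extrusion per mm of travel: 0.4 × 0.25 / (π × 0.875²) = 0.041575. Accumulating E over each segment gives final E = 3.0766.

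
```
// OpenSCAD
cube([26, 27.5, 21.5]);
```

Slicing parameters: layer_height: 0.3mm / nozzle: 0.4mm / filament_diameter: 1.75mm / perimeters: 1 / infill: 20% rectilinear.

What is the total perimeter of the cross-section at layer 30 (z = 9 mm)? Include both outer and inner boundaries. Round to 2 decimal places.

At z = 9 mm: the cube (footprint 26×27.5) is included at this height (perimeter 107.00 mm). Overall, the cross-section is a single solid region. Total boundary length (outer) = 107.00 mm.

107.00 mm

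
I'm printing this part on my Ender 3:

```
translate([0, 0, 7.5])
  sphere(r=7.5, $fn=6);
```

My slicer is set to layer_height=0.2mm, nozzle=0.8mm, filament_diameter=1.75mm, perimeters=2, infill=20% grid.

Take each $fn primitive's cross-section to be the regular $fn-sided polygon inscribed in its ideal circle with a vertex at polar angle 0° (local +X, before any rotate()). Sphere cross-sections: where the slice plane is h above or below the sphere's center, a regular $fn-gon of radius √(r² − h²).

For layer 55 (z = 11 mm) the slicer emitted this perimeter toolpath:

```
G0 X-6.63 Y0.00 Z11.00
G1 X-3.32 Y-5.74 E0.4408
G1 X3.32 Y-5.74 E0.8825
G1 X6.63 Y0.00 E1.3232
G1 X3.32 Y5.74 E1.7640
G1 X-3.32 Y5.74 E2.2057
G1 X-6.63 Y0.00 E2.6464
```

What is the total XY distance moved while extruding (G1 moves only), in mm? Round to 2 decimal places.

39.78 mm

Sum the Euclidean lengths of each G1 segment: total = 39.78 mm.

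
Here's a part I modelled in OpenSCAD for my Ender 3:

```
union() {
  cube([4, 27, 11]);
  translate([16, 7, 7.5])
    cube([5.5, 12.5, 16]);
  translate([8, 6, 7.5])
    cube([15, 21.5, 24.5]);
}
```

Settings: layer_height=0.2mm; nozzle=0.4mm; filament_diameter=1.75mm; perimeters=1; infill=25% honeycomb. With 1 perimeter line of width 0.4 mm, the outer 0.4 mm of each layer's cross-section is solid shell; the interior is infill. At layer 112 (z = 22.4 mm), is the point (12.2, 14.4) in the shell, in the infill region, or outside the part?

At z = 22.4 mm: the cube is not intersected at this z (z outside [0, 11]); the cube at (16, 7) (footprint 5.5×12.5) is included at this height; the cube at (8, 6) (footprint 15×21.5) is included at this height; Combining (union): the 5.5×12.5 cube at (16, 7) lies entirely inside the 15×21.5 cube at (8, 6), so the union is just the 15×21.5 cube at (8, 6) — 1 connected region. Overall, the cross-section is a single solid region. The nearest boundary edge runs (8.00, 6.00)→(8.00, 27.50); distance from the point to it = 4.20 mm. The point is inside the cross-section and 4.20 mm from the nearest boundary — more than the 0.4 mm shell width (1 × 0.4), so it's in the infill interior.

infill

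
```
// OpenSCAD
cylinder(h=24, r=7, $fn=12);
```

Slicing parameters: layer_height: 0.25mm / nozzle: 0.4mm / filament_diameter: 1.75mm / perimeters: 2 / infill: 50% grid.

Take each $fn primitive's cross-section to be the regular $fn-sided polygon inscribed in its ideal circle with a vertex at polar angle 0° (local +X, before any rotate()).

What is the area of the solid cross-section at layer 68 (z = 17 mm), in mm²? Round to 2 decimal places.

147.00 mm²

At z = 17 mm: the r=7 cylinder contributes a regular 12-gon of circumradius 7 (area = (12/2)·7.000²·sin(360°/12) = 147.00 mm²). Overall, the cross-section is a single solid region. Net area = 147.00 mm².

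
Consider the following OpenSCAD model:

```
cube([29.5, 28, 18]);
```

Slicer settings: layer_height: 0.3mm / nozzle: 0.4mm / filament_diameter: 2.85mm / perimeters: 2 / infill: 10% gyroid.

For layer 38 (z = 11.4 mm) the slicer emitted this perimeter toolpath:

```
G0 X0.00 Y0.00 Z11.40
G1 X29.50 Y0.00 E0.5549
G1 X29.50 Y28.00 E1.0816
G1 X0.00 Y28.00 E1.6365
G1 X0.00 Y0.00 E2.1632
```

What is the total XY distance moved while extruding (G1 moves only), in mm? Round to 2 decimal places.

Sum the Euclidean lengths of each G1 segment: total = 115.00 mm.

115.00 mm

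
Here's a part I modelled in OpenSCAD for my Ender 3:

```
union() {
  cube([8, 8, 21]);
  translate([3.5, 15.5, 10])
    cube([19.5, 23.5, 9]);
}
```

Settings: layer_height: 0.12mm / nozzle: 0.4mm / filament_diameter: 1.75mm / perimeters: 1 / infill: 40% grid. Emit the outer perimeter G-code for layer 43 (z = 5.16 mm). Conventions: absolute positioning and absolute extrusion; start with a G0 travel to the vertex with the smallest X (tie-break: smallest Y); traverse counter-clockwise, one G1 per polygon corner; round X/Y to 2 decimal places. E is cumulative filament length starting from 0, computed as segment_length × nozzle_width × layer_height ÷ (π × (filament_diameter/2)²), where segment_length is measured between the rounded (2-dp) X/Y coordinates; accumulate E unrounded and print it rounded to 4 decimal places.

G0 X0.00 Y0.00 Z5.16
G1 X8.00 Y0.00 E0.1596
G1 X8.00 Y8.00 E0.3193
G1 X0.00 Y8.00 E0.4789
G1 X0.00 Y0.00 E0.6386

At z = 5.16 mm: the cube is present — its section is the full 8×8 rectangle; the cube at (3.5, 15.5) is absent (z outside [10, 19]); Taking the union: only the 8×8 cube is present, so the union is just that shape — 1 connected region. The outline is a single polygon with 4 vertices. Extrusion per mm of travel: 0.4 × 0.12 / (π × 0.875²) = 0.019956. Accumulating E over each segment gives final E = 0.6386.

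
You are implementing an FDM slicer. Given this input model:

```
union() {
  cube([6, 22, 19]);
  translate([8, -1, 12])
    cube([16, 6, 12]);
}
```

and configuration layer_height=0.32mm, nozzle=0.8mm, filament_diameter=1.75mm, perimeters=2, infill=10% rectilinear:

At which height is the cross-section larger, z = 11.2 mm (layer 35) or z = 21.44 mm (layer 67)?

layer 35 (z = 11.2 mm)

Layer 35 (z = 11.2): the cube is present — its section is the full 6×22 rectangle (area 132.00 mm²); the cube at (8, -1) is not intersected at this z (z outside [12, 24]); Combining (union): only the 6×22 cube is present, so the union is just that shape — area = 132.00 mm². So its area = 132.00 mm². Layer 67 (z = 21.44): the cube does not reach this height (z outside [0, 19]); the 16×6 cube at (8, -1) contributes its full rectangle (area 96.00 mm²); Taking the union: only the 16×6 cube at (8, -1) is present, so the union is just that shape — area = 96.00 mm². So its area = 96.00 mm². Layer 35 is larger (132.00 vs 96.00 mm²).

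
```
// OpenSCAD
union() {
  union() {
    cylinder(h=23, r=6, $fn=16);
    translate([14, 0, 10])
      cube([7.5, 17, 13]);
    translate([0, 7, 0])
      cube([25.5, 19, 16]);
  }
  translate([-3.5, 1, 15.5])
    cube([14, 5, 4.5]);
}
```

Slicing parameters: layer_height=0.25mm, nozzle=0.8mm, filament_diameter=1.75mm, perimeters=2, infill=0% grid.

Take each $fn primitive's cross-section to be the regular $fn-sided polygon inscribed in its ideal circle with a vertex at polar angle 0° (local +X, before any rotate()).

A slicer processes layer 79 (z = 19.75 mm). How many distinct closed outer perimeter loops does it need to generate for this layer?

2

At z = 19.75 mm: the r=6 cylinder gives a regular 16-gon of circumradius 6 (constant along its height); the cube at (14, 0) is present — its section is the full 7.5×17 rectangle; the cube at (0, 7) does not reach this height (z outside [0, 16]); Merging all regions: the 2 present regions are separate (no shared area or edge), so areas and boundary lengths simply add and each stays a separate island — 2 connected regions; the 14×5 cube at (-3.5, 1) contributes its full rectangle; Taking the union: the regions partially overlap (shared area 37.59 mm²), so overlapping operands fuse into one piece — 2 connected regions. The result has 2 disconnected regions.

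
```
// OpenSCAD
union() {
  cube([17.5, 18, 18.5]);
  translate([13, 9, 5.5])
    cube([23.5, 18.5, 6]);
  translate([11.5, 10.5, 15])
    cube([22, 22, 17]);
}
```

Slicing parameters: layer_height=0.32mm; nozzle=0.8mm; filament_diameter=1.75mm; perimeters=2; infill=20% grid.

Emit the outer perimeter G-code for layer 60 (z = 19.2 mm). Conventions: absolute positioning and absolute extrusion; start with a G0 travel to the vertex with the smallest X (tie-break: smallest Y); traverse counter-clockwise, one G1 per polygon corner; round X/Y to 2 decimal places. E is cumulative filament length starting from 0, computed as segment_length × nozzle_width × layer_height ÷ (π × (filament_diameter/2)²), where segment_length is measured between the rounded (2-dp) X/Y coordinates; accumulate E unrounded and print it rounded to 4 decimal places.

G0 X11.50 Y10.50 Z19.20
G1 X33.50 Y10.50 E2.3415
G1 X33.50 Y32.50 E4.6830
G1 X11.50 Y32.50 E7.0245
G1 X11.50 Y10.50 E9.3661

At z = 19.2 mm: the cube is absent (z outside [0, 18.5]); the cube at (13, 9) does not reach this height (z outside [5.5, 11.5]); the cube at (11.5, 10.5) is present — its section is the full 22×22 rectangle; Combining (union): only the 22×22 cube at (11.5, 10.5) is present, so the union is just that shape — 1 connected region. The outline is a single polygon with 4 vertices. Extrusion per mm of travel: 0.8 × 0.32 / (π × 0.875²) = 0.106432. Accumulating E over each segment gives final E = 9.3661.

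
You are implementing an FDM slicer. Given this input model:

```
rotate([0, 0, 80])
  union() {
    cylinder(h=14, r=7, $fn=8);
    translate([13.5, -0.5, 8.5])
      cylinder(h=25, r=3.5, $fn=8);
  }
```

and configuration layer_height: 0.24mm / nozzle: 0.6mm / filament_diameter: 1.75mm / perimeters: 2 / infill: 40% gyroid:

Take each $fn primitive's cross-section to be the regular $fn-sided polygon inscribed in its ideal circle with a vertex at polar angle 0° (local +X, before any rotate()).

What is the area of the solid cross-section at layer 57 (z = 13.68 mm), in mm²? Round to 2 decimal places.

173.24 mm²

At z = 13.68 mm: the r=7 cylinder contributes a regular 8-gon of circumradius 7 (area = (8/2)·7.000²·sin(360°/8) = 138.59 mm²); the r=3.5 cylinder at (13.5, -0.5) gives a regular 8-gon of circumradius 3.5 (constant along its height) (area = (8/2)·3.500²·sin(360°/8) = 34.65 mm²); Taking the union: the 2 present regions are separate (no shared area or edge), so areas and boundary lengths simply add and each stays a separate island — area = 173.24 mm²; (whole slice rotated 80° about Z — lengths, areas and connectivity unchanged). Overall, the cross-section has 2 separate islands. Net area = 173.24 mm².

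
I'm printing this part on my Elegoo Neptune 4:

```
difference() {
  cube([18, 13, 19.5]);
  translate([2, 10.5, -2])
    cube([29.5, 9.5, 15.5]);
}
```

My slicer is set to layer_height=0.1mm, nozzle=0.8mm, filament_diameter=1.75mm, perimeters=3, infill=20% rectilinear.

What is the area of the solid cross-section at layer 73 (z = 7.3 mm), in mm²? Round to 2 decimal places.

194.00 mm²

At z = 7.3 mm: the 18×13 cube contributes its full rectangle (area 234.00 mm²); the 29.5×9.5 cube at (2, 10.5) contributes its full rectangle (area 280.25 mm²); Subtracting the remaining from the first: starting from the 18×13 cube (234.00 mm²), the 29.5×9.5 cube at (2, 10.5) partially overlaps it — only the 40.00 mm² overlap (of its 280.25 mm²) is removed, clipping the outline — area = 194.00 mm². Overall, the cross-section is a single solid region. Net area = 194.00 mm².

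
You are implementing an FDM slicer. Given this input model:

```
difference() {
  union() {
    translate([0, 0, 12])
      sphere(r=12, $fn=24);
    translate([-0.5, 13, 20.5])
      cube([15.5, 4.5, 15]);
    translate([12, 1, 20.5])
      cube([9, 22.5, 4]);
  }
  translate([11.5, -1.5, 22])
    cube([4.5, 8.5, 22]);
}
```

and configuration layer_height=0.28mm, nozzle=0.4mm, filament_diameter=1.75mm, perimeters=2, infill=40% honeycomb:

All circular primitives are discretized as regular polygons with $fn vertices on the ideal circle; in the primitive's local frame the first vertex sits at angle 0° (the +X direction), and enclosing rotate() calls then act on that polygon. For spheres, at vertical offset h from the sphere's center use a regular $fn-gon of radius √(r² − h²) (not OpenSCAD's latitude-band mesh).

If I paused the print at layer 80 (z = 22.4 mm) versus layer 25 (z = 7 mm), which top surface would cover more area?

layer 25 (z = 7 mm)

Layer 80 (z = 22.4): the r=12 sphere contributes a regular 24-gon of circumradius √(12²−10.4²) = 5.987 (area = (24/2)·5.987²·sin(360°/24) = 111.31 mm²); the cube at (-0.5, 13) (footprint 15.5×4.5) is included at this height (area 69.75 mm²); the 9×22.5 cube at (12, 1) contributes its full rectangle (area 202.50 mm²); Combining (union): the regions partially overlap — summed areas 383.56 mm² minus the doubly-counted overlap 13.50 mm² gives 370.06 mm² — area = 370.06 mm²; the 4.5×8.5 cube at (11.5, -1.5) contributes its full rectangle (area 38.25 mm²); Taking the first minus the rest: starting from that combined region (370.06 mm²), the 4.5×8.5 cube at (11.5, -1.5) partially overlaps it — only the 24.00 mm² overlap (of its 38.25 mm²) is removed, clipping the outline — area = 346.06 mm². So its area = 346.06 mm². Layer 25 (z = 7): the r=12 sphere contributes a regular 24-gon of circumradius √(12²−5²) = 10.909 (area = (24/2)·10.909²·sin(360°/24) = 369.59 mm²); the cube at (-0.5, 13) is not intersected at this z (z outside [20.5, 35.5]); the cube at (12, 1) is absent (z outside [20.5, 24.5]); Taking the union: only the r=12 sphere is present, so the union is just that shape — area = 369.59 mm²; the cube at (11.5, -1.5) is not intersected at this z (z outside [22, 44]); After the difference (first − rest): none of the subtracted shapes is present at this height, so the result so far is unchanged — area = 369.59 mm². So its area = 369.59 mm². Layer 25 is larger (369.59 vs 346.06 mm²).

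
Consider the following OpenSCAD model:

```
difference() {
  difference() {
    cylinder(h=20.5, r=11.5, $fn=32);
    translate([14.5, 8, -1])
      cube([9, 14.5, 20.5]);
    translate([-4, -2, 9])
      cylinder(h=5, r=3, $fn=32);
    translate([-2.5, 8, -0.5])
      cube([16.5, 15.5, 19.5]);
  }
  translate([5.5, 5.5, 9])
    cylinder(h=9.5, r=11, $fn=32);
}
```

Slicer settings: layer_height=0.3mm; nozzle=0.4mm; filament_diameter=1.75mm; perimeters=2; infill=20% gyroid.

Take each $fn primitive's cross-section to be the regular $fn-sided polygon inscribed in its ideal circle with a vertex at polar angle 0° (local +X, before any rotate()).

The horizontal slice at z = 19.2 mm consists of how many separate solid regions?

1

At z = 19.2 mm: the r=11.5 cylinder gives a regular 32-gon of circumradius 11.5 (constant along its height); the cube at (14.5, 8) (footprint 9×14.5) is included at this height; the cylinder at (-4, -2) does not reach this height (z outside [9, 14]); the cube at (-2.5, 8) is not intersected at this z (z outside [-0.5, 19]); Taking the first minus the rest: starting from the r=11.5 cylinder, the 9×14.5 cube at (14.5, 8) misses the remaining region (no effect) — 1 connected region; the cylinder at (5.5, 5.5) is absent (z outside [9, 18.5]); Taking the first minus the rest: none of the subtracted shapes is present at this height, so that combined region is unchanged — 1 connected region. The result has 1 disconnected region.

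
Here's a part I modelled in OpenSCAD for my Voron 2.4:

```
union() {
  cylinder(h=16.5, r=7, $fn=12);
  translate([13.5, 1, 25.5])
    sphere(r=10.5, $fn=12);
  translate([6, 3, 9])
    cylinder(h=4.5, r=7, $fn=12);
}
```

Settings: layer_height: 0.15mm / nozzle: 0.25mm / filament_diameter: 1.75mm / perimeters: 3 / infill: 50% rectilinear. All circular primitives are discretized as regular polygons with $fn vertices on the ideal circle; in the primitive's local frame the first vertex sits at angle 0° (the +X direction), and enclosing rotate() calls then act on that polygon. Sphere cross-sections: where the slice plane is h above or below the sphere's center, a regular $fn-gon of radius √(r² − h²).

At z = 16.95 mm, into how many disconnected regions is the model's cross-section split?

1

At z = 16.95 mm: the cylinder does not reach this height (z outside [0, 16.5]); the r=10.5 sphere at (13.5, 1) contributes a regular 12-gon of circumradius √(10.5²−8.55²) = 6.095; the cylinder at (6, 3) is absent (z outside [9, 13.5]); Combining (union): only the r=10.5 sphere at (13.5, 1) is present, so the union is just that shape — 1 connected region. The result has 1 disconnected region.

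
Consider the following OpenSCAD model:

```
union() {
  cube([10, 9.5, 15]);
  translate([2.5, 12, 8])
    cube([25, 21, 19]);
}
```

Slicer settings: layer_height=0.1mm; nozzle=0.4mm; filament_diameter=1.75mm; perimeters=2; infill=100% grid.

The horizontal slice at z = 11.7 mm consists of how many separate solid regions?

2

At z = 11.7 mm: the 10×9.5 cube contributes its full rectangle; the cube at (2.5, 12) is present — its section is the full 25×21 rectangle; Merging all regions: the 2 present regions are separate (no shared area or edge), so areas and boundary lengths simply add and each stays a separate island — 2 connected regions. The result has 2 disconnected regions.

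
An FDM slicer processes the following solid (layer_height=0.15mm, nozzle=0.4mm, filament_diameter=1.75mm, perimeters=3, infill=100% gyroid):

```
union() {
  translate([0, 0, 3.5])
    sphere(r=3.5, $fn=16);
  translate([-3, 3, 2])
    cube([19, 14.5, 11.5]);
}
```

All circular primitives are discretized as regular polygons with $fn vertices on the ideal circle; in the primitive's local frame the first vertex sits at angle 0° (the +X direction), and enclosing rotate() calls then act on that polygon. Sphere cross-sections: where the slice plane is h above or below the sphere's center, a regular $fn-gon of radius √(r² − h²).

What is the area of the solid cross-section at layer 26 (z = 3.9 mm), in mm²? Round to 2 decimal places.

311.53 mm²

At z = 3.9 mm: the r=3.5 sphere contributes a regular 16-gon of circumradius √(3.5²−0.4²) = 3.477 (area = (16/2)·3.477²·sin(360°/16) = 37.01 mm²); the 19×14.5 cube at (-3, 3) contributes its full rectangle (area 275.50 mm²); Taking the union: the regions partially overlap — summed areas 312.51 mm² minus the doubly-counted overlap 0.98 mm² gives 311.53 mm² — area = 311.53 mm². Overall, the cross-section is a single solid region. Net area = 311.53 mm².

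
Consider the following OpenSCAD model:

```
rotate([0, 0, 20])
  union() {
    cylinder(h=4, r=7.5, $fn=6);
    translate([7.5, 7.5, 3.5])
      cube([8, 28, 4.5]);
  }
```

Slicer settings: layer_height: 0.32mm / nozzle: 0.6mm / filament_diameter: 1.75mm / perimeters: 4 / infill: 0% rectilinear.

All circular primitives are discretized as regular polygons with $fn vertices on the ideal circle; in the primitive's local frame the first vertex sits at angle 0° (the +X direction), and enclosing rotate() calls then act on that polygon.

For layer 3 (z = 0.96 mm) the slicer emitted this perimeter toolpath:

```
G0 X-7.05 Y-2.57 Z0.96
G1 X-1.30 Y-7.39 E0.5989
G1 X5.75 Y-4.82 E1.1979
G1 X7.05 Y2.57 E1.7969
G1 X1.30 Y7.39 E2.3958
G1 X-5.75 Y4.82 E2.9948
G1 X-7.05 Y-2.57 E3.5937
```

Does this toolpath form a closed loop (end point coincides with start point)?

yes

Start point (G0): (-7.05, -2.57). End point (last G1): the path returns to the start — closed.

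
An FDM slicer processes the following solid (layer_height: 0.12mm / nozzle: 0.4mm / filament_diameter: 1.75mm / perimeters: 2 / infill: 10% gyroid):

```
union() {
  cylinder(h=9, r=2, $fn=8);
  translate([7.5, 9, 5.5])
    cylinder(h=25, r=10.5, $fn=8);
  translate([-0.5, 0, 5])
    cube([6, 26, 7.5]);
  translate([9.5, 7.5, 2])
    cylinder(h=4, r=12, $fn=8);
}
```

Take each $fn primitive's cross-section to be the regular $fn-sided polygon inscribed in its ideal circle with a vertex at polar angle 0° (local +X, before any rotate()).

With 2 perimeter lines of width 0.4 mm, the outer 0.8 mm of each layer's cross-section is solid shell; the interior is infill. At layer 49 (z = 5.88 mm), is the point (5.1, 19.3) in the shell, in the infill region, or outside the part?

shell

At z = 5.88 mm: the r=2 cylinder gives a regular 8-gon of circumradius 2 (constant along its height); the r=10.5 cylinder at (7.5, 9) contributes a regular 8-gon of circumradius 10.5; the 6×26 cube at (-0.5, 0) contributes its full rectangle; the r=12 cylinder at (9.5, 7.5) gives a regular 8-gon of circumradius 12 (constant along its height); Merging all regions: the regions partially overlap (shared area 404.39 mm²), so overlapping operands fuse into one piece — 1 connected region. Overall, the cross-section is a single solid region. The nearest boundary edge runs (5.50, 26.00)→(5.50, 18.67); distance from the point to it = 0.40 mm. The point is inside the cross-section, 0.40 mm from the nearest boundary — within the 0.8 mm shell band (2 × 0.4).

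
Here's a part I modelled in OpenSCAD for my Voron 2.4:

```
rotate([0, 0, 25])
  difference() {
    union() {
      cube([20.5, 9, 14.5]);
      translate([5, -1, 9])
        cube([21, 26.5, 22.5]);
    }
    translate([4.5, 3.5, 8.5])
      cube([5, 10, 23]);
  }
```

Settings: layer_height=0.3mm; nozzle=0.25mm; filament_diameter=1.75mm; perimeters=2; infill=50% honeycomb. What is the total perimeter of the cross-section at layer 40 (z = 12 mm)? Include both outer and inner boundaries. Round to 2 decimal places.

125.00 mm

At z = 12 mm: the cube is present — its section is the full 20.5×9 rectangle (perimeter 59.00 mm); the 21×26.5 cube at (5, -1) contributes its full rectangle (perimeter 95.00 mm); Combining (union): the regions partially overlap (shared area 139.50 mm²), so the edge portions inside another operand are dropped and the merged outline is re-measured after clipping — boundary = 105.00 mm; the 5×10 cube at (4.5, 3.5) contributes its full rectangle (perimeter 30.00 mm); Taking the first minus the rest: starting from that combined region, the 5×10 cube at (4.5, 3.5) partially overlaps it — only the 47.75 mm² overlap (of its 50.00 mm²) is removed, clipping the outline — boundary = 125.00 mm; (rotated 25° about Z; rotation is an isometry so areas/perimeters/island counts are preserved). Overall, the cross-section is a single solid region. Total boundary length (outer) = 125.00 mm.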